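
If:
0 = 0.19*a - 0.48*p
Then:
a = 2.52631578947368*p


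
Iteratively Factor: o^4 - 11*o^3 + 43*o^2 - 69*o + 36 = (o - 4)*(o^3 - 7*o^2 + 15*o - 9) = (o - 4)*(o - 1)*(o^2 - 6*o + 9) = (o - 4)*(o - 3)*(o - 1)*(o - 3)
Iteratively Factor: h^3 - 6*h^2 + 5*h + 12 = (h - 3)*(h^2 - 3*h - 4) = (h - 3)*(h + 1)*(h - 4)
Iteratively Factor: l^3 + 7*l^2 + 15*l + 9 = (l + 1)*(l^2 + 6*l + 9) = (l + 1)*(l + 3)*(l + 3)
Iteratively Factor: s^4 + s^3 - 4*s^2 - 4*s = (s + 1)*(s^3 - 4*s) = (s - 2)*(s + 1)*(s^2 + 2*s) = s*(s - 2)*(s + 1)*(s + 2)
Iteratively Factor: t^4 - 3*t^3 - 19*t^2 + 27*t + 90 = (t - 5)*(t^3 + 2*t^2 - 9*t - 18) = (t - 5)*(t + 2)*(t^2 - 9) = (t - 5)*(t + 2)*(t + 3)*(t - 3)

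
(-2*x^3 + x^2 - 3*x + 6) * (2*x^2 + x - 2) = -4*x^5 - x^3 + 7*x^2 + 12*x - 12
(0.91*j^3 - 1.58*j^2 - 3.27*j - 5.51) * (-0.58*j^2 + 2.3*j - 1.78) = -0.5278*j^5 + 3.0094*j^4 - 3.3572*j^3 - 1.5128*j^2 - 6.8524*j + 9.8078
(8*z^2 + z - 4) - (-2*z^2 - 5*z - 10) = 10*z^2 + 6*z + 6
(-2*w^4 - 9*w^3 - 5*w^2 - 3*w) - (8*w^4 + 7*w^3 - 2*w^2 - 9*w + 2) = -10*w^4 - 16*w^3 - 3*w^2 + 6*w - 2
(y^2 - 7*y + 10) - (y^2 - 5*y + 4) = 6 - 2*y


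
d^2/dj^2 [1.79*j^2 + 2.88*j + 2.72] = 3.58000000000000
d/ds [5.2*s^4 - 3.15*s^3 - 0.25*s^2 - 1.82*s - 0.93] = 20.8*s^3 - 9.45*s^2 - 0.5*s - 1.82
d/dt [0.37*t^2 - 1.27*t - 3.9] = 0.74*t - 1.27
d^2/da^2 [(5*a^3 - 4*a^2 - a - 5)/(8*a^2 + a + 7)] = 2*(-307*a^3 - 183*a^2 + 783*a + 86)/(512*a^6 + 192*a^5 + 1368*a^4 + 337*a^3 + 1197*a^2 + 147*a + 343)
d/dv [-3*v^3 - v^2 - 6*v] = -9*v^2 - 2*v - 6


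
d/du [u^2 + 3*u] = 2*u + 3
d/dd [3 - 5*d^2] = -10*d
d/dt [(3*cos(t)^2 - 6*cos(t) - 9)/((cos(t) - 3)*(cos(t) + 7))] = -18*sin(t)/(cos(t) + 7)^2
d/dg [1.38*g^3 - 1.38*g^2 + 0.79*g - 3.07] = 4.14*g^2 - 2.76*g + 0.79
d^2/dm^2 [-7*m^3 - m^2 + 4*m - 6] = -42*m - 2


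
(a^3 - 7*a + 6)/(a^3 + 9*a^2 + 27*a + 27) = (a^2 - 3*a + 2)/(a^2 + 6*a + 9)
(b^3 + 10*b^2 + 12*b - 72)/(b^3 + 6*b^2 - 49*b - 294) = (b^2 + 4*b - 12)/(b^2 - 49)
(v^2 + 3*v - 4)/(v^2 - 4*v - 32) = (v - 1)/(v - 8)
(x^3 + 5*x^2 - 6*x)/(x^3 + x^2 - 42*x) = (x^2 + 5*x - 6)/(x^2 + x - 42)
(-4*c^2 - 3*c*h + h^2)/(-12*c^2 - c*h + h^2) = (c + h)/(3*c + h)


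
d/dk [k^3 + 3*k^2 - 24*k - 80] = 3*k^2 + 6*k - 24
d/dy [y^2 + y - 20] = 2*y + 1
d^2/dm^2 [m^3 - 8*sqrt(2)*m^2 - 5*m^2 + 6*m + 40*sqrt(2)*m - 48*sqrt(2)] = 6*m - 16*sqrt(2) - 10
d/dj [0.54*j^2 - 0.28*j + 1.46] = 1.08*j - 0.28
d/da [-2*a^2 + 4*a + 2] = 4 - 4*a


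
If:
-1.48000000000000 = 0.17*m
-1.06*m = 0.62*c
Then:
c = 14.88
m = -8.71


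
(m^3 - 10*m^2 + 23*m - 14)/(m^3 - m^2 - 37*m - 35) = (m^2 - 3*m + 2)/(m^2 + 6*m + 5)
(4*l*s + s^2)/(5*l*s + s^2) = (4*l + s)/(5*l + s)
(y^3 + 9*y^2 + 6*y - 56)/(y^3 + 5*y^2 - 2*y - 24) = (y + 7)/(y + 3)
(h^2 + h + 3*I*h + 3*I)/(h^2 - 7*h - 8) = (h + 3*I)/(h - 8)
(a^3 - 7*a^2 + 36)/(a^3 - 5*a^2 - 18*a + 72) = (a + 2)/(a + 4)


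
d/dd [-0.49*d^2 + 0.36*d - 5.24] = 0.36 - 0.98*d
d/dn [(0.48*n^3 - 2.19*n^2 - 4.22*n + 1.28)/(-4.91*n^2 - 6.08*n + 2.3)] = (-2.3568*n^4 - 5.8368*n^3 - 4.093*n^2 + 2.4956*n - 1.9236)/(24.1081*n^4 + 59.7056*n^3 + 14.3804*n^2 - 27.968*n + 5.29)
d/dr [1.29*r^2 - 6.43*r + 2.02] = 2.58*r - 6.43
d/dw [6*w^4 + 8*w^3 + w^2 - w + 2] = 24*w^3 + 24*w^2 + 2*w - 1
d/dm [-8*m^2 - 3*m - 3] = -16*m - 3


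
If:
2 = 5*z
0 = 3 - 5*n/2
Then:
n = 6/5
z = 2/5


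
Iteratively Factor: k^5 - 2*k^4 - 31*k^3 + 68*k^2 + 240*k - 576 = (k - 3)*(k^4 + k^3 - 28*k^2 - 16*k + 192) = (k - 3)*(k + 4)*(k^3 - 3*k^2 - 16*k + 48) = (k - 3)^2*(k + 4)*(k^2 - 16) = (k - 4)*(k - 3)^2*(k + 4)*(k + 4)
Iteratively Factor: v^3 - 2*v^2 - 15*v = (v)*(v^2 - 2*v - 15) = v*(v + 3)*(v - 5)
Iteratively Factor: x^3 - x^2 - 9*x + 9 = (x - 1)*(x^2 - 9) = (x - 3)*(x - 1)*(x + 3)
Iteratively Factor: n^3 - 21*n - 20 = (n - 5)*(n^2 + 5*n + 4) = (n - 5)*(n + 4)*(n + 1)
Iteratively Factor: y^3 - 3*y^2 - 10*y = (y - 5)*(y^2 + 2*y) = y*(y - 5)*(y + 2)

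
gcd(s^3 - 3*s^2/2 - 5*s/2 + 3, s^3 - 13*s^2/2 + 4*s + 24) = s + 3/2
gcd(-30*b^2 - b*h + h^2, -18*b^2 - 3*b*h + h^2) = 6*b - h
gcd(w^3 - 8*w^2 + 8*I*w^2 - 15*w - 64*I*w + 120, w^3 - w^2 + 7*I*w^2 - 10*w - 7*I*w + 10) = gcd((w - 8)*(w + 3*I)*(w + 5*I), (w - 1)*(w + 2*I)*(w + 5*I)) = w + 5*I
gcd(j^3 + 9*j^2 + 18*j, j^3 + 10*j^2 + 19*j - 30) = j + 6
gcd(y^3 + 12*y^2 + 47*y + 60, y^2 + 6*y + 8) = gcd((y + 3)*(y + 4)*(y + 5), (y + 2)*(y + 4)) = y + 4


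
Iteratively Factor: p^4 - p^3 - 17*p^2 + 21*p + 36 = (p - 3)*(p^3 + 2*p^2 - 11*p - 12) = (p - 3)*(p + 1)*(p^2 + p - 12) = (p - 3)^2*(p + 1)*(p + 4)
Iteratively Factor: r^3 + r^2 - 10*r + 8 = (r + 4)*(r^2 - 3*r + 2) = (r - 1)*(r + 4)*(r - 2)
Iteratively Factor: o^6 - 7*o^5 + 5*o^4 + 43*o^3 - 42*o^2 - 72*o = (o - 3)*(o^5 - 4*o^4 - 7*o^3 + 22*o^2 + 24*o) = (o - 4)*(o - 3)*(o^4 - 7*o^2 - 6*o) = (o - 4)*(o - 3)*(o + 2)*(o^3 - 2*o^2 - 3*o) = (o - 4)*(o - 3)^2*(o + 2)*(o^2 + o) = (o - 4)*(o - 3)^2*(o + 1)*(o + 2)*(o)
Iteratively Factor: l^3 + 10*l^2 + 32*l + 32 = (l + 4)*(l^2 + 6*l + 8) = (l + 2)*(l + 4)*(l + 4)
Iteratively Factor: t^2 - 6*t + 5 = (t - 5)*(t - 1)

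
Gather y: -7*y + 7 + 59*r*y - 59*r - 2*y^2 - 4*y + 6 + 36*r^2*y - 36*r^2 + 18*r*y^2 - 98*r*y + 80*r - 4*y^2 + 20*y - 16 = -36*r^2 + 21*r + y^2*(18*r - 6) + y*(36*r^2 - 39*r + 9) - 3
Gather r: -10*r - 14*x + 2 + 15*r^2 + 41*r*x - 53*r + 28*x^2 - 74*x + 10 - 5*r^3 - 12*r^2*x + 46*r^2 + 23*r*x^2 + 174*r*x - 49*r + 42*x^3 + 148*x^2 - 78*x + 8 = -5*r^3 + r^2*(61 - 12*x) + r*(23*x^2 + 215*x - 112) + 42*x^3 + 176*x^2 - 166*x + 20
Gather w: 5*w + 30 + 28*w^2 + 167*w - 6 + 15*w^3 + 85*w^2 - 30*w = 15*w^3 + 113*w^2 + 142*w + 24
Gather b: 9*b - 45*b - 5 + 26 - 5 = 16 - 36*b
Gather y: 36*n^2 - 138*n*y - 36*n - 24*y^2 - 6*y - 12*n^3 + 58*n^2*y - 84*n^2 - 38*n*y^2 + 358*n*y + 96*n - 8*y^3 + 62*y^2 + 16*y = -12*n^3 - 48*n^2 + 60*n - 8*y^3 + y^2*(38 - 38*n) + y*(58*n^2 + 220*n + 10)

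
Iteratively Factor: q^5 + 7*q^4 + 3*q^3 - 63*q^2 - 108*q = (q)*(q^4 + 7*q^3 + 3*q^2 - 63*q - 108) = q*(q + 3)*(q^3 + 4*q^2 - 9*q - 36) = q*(q + 3)^2*(q^2 + q - 12) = q*(q + 3)^2*(q + 4)*(q - 3)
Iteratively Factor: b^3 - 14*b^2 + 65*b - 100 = (b - 4)*(b^2 - 10*b + 25) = (b - 5)*(b - 4)*(b - 5)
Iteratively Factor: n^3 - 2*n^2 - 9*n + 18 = (n + 3)*(n^2 - 5*n + 6) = (n - 3)*(n + 3)*(n - 2)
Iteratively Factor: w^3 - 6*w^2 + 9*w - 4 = (w - 4)*(w^2 - 2*w + 1) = (w - 4)*(w - 1)*(w - 1)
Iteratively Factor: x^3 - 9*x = (x)*(x^2 - 9) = x*(x + 3)*(x - 3)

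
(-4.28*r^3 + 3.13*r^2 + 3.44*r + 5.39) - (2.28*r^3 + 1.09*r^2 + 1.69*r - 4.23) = -6.56*r^3 + 2.04*r^2 + 1.75*r + 9.62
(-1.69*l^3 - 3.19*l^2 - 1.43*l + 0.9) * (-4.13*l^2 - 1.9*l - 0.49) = 6.9797*l^5 + 16.3857*l^4 + 12.795*l^3 + 0.563099999999999*l^2 - 1.0093*l - 0.441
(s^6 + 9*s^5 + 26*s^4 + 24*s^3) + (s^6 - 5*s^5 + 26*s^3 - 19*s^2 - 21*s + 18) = 2*s^6 + 4*s^5 + 26*s^4 + 50*s^3 - 19*s^2 - 21*s + 18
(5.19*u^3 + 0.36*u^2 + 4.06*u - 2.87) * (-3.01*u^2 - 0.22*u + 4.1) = -15.6219*u^5 - 2.2254*u^4 + 8.9792*u^3 + 9.2215*u^2 + 17.2774*u - 11.767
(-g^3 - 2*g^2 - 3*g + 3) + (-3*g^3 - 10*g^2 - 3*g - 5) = -4*g^3 - 12*g^2 - 6*g - 2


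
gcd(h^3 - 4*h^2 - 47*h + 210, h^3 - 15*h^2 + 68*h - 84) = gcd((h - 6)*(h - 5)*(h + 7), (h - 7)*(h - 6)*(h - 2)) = h - 6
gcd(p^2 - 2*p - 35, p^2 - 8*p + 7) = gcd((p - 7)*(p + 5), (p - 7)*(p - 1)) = p - 7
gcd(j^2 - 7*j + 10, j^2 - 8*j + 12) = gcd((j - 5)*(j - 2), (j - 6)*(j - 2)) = j - 2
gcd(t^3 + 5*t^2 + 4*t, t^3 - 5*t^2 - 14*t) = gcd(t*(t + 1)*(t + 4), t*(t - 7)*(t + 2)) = t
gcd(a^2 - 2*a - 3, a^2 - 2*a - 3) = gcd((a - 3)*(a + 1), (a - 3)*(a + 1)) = a^2 - 2*a - 3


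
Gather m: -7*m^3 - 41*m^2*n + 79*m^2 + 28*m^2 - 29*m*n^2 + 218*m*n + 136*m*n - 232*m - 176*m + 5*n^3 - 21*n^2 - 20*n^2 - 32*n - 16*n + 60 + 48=-7*m^3 + m^2*(107 - 41*n) + m*(-29*n^2 + 354*n - 408) + 5*n^3 - 41*n^2 - 48*n + 108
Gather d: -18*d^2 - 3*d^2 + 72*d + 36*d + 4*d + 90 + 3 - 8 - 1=-21*d^2 + 112*d + 84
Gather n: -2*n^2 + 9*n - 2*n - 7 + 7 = -2*n^2 + 7*n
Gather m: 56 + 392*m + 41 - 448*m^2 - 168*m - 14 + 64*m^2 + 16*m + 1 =-384*m^2 + 240*m + 84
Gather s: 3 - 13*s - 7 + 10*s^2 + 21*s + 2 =10*s^2 + 8*s - 2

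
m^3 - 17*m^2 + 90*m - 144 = (m - 8)*(m - 6)*(m - 3)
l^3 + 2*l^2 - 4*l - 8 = (l - 2)*(l + 2)^2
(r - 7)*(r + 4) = r^2 - 3*r - 28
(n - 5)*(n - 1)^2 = n^3 - 7*n^2 + 11*n - 5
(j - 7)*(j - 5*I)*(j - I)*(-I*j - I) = -I*j^4 - 6*j^3 + 6*I*j^3 + 36*j^2 + 12*I*j^2 + 42*j - 30*I*j - 35*I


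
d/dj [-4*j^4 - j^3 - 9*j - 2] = -16*j^3 - 3*j^2 - 9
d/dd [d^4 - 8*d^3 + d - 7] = 4*d^3 - 24*d^2 + 1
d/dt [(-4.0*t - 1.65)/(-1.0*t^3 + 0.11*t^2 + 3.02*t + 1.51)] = (-8.0*t^3 - 4.51*t^2 + 0.363*t - 1.057)/(1.0*t^6 - 0.22*t^5 - 6.0279*t^4 - 2.3556*t^3 + 9.4526*t^2 + 9.1204*t + 2.2801)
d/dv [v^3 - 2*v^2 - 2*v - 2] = 3*v^2 - 4*v - 2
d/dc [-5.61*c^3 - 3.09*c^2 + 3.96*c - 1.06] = -16.83*c^2 - 6.18*c + 3.96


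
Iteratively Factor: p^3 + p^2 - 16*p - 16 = (p + 1)*(p^2 - 16) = (p - 4)*(p + 1)*(p + 4)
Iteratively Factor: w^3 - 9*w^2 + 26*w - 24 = (w - 4)*(w^2 - 5*w + 6) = (w - 4)*(w - 2)*(w - 3)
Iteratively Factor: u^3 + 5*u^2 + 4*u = (u + 4)*(u^2 + u) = u*(u + 4)*(u + 1)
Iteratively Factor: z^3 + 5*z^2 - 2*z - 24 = (z + 4)*(z^2 + z - 6) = (z - 2)*(z + 4)*(z + 3)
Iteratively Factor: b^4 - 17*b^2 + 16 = (b + 1)*(b^3 - b^2 - 16*b + 16) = (b + 1)*(b + 4)*(b^2 - 5*b + 4) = (b - 1)*(b + 1)*(b + 4)*(b - 4)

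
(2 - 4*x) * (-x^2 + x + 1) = 4*x^3 - 6*x^2 - 2*x + 2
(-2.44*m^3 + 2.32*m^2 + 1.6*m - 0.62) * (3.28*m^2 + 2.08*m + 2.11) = -8.0032*m^5 + 2.5344*m^4 + 4.9252*m^3 + 6.1896*m^2 + 2.0864*m - 1.3082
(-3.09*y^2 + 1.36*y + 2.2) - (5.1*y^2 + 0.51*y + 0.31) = -8.19*y^2 + 0.85*y + 1.89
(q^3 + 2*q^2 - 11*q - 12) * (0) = 0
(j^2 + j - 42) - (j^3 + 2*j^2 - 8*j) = -j^3 - j^2 + 9*j - 42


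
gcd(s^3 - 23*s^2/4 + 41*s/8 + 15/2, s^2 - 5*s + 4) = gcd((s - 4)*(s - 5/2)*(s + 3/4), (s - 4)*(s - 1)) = s - 4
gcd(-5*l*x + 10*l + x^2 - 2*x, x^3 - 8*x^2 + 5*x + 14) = x - 2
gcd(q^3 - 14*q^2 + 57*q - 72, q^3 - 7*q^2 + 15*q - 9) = q^2 - 6*q + 9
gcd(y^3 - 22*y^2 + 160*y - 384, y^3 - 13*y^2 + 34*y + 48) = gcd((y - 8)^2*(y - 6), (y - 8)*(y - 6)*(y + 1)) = y^2 - 14*y + 48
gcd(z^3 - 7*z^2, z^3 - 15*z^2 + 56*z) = z^2 - 7*z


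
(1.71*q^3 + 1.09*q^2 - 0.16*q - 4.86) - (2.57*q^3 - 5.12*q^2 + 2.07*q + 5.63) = -0.86*q^3 + 6.21*q^2 - 2.23*q - 10.49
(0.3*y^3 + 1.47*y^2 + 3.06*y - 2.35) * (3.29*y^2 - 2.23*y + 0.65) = 0.987*y^5 + 4.1673*y^4 + 6.9843*y^3 - 13.5998*y^2 + 7.2295*y - 1.5275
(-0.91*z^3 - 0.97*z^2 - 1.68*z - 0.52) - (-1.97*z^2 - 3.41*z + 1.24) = -0.91*z^3 + 1.0*z^2 + 1.73*z - 1.76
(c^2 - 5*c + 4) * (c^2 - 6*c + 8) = c^4 - 11*c^3 + 42*c^2 - 64*c + 32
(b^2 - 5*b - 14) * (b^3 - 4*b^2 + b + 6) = b^5 - 9*b^4 + 7*b^3 + 57*b^2 - 44*b - 84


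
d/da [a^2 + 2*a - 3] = 2*a + 2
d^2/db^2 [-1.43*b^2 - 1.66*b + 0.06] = -2.86000000000000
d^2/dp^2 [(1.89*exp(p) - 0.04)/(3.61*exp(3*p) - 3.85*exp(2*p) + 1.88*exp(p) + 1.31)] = (98.522676*exp(6*p) - 83.496051*exp(5*p) - 17.178343*exp(4*p) - 105.428711*exp(3*p) + 59.764326*exp(2*p) - 5.603028*exp(p) + 3.341941)*exp(p)/(47.045881*exp(9*p) - 150.520755*exp(8*p) + 234.028719*exp(7*p) - 162.625552*exp(6*p) + 12.634242*exp(5*p) + 70.774353*exp(4*p) - 31.660645*exp(3*p) - 5.93076300000001*exp(2*p) + 9.678804*exp(p) + 2.248091)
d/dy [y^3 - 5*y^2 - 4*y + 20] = 3*y^2 - 10*y - 4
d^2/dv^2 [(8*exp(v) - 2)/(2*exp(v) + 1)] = (12 - 24*exp(v))*exp(v)/(8*exp(3*v) + 12*exp(2*v) + 6*exp(v) + 1)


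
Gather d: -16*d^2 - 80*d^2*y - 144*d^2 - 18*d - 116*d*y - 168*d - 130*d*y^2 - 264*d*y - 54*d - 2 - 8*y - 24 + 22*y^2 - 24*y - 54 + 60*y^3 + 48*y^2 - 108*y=d^2*(-80*y - 160) + d*(-130*y^2 - 380*y - 240) + 60*y^3 + 70*y^2 - 140*y - 80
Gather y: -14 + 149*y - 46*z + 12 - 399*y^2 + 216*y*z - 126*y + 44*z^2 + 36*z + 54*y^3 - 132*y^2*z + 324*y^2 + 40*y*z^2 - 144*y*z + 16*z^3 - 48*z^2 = 54*y^3 + y^2*(-132*z - 75) + y*(40*z^2 + 72*z + 23) + 16*z^3 - 4*z^2 - 10*z - 2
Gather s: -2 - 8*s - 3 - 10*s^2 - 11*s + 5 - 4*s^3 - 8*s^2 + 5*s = -4*s^3 - 18*s^2 - 14*s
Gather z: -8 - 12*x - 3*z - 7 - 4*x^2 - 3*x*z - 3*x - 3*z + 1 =-4*x^2 - 15*x + z*(-3*x - 6) - 14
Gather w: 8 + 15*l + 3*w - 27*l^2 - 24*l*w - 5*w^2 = -27*l^2 + 15*l - 5*w^2 + w*(3 - 24*l) + 8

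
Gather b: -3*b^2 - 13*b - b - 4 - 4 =-3*b^2 - 14*b - 8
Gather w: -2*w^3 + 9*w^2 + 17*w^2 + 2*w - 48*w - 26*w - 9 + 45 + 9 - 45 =-2*w^3 + 26*w^2 - 72*w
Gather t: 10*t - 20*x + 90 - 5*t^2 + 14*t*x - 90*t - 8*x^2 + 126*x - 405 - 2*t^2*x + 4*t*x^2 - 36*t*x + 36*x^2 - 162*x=t^2*(-2*x - 5) + t*(4*x^2 - 22*x - 80) + 28*x^2 - 56*x - 315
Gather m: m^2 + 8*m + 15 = m^2 + 8*m + 15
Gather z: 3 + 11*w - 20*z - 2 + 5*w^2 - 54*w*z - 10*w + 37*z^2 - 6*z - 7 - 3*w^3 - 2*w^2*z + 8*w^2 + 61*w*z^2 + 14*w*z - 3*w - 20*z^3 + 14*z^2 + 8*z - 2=-3*w^3 + 13*w^2 - 2*w - 20*z^3 + z^2*(61*w + 51) + z*(-2*w^2 - 40*w - 18) - 8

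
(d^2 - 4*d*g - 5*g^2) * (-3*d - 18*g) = -3*d^3 - 6*d^2*g + 87*d*g^2 + 90*g^3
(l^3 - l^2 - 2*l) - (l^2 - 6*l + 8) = l^3 - 2*l^2 + 4*l - 8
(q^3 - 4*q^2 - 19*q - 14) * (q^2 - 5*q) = q^5 - 9*q^4 + q^3 + 81*q^2 + 70*q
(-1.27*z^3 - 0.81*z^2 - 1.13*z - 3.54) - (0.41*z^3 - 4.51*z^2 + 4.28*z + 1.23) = -1.68*z^3 + 3.7*z^2 - 5.41*z - 4.77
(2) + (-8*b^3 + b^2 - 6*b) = -8*b^3 + b^2 - 6*b + 2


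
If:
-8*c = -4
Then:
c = 1/2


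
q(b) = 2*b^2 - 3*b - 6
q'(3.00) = 9.00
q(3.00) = 3.00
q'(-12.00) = -51.00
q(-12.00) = 318.00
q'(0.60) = -0.60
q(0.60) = -7.08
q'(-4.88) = -22.52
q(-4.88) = 56.27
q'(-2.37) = -12.48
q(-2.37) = 12.34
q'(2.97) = 8.88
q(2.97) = 2.73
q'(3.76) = 12.04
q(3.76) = 11.00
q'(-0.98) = -6.92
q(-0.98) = -1.14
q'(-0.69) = -5.76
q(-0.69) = -2.98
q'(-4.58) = -21.32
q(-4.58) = 49.69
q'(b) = 4*b - 3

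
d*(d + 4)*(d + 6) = d^3 + 10*d^2 + 24*d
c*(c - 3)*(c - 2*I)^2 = c^4 - 3*c^3 - 4*I*c^3 - 4*c^2 + 12*I*c^2 + 12*c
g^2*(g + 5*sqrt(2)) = g^3 + 5*sqrt(2)*g^2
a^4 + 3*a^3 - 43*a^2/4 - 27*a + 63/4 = (a - 3)*(a - 1/2)*(a + 3)*(a + 7/2)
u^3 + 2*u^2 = u^2*(u + 2)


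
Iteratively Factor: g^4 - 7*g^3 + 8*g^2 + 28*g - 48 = (g - 2)*(g^3 - 5*g^2 - 2*g + 24) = (g - 4)*(g - 2)*(g^2 - g - 6) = (g - 4)*(g - 2)*(g + 2)*(g - 3)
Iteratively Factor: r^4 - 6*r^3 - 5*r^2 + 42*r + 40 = (r - 5)*(r^3 - r^2 - 10*r - 8) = (r - 5)*(r + 1)*(r^2 - 2*r - 8) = (r - 5)*(r - 4)*(r + 1)*(r + 2)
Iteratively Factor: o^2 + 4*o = (o + 4)*(o)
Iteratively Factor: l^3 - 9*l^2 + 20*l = (l - 4)*(l^2 - 5*l) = (l - 5)*(l - 4)*(l)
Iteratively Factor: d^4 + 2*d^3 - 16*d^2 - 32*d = (d + 4)*(d^3 - 2*d^2 - 8*d) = (d + 2)*(d + 4)*(d^2 - 4*d) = d*(d + 2)*(d + 4)*(d - 4)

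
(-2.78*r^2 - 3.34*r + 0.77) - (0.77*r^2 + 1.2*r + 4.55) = -3.55*r^2 - 4.54*r - 3.78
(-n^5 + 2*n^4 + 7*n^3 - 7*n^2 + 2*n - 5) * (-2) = 2*n^5 - 4*n^4 - 14*n^3 + 14*n^2 - 4*n + 10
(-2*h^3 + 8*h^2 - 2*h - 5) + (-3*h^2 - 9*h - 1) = -2*h^3 + 5*h^2 - 11*h - 6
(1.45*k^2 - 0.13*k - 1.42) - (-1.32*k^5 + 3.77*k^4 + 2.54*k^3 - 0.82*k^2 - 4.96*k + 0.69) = 1.32*k^5 - 3.77*k^4 - 2.54*k^3 + 2.27*k^2 + 4.83*k - 2.11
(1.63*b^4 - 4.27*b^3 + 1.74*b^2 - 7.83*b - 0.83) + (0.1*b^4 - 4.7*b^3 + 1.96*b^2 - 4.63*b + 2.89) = 1.73*b^4 - 8.97*b^3 + 3.7*b^2 - 12.46*b + 2.06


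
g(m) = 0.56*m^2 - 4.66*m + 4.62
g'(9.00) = 5.42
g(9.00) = 8.04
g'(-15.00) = -21.46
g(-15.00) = 200.52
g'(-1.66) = -6.52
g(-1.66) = 13.90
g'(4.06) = -0.11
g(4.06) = -5.07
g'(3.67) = -0.55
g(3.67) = -4.94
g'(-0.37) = -5.07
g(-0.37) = 6.42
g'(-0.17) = -4.85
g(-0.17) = 5.43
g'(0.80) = -3.76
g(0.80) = 1.25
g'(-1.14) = -5.94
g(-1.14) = 10.66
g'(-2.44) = -7.39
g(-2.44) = 19.32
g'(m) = 1.12*m - 4.66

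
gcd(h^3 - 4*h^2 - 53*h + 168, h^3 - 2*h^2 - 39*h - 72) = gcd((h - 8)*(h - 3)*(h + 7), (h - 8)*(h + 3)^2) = h - 8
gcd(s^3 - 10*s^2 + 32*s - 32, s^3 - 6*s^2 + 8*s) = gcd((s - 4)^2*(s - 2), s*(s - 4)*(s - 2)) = s^2 - 6*s + 8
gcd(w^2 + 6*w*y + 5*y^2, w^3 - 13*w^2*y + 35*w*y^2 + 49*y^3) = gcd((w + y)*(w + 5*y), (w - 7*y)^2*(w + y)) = w + y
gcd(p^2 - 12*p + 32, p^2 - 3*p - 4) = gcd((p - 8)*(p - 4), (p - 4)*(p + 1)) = p - 4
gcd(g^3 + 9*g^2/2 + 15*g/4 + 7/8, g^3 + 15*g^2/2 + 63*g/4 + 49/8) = g^2 + 4*g + 7/4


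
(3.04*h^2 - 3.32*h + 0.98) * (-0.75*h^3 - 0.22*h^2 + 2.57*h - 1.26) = -2.28*h^5 + 1.8212*h^4 + 7.8082*h^3 - 12.5784*h^2 + 6.7018*h - 1.2348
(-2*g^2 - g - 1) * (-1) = 2*g^2 + g + 1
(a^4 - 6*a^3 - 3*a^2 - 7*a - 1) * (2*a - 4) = 2*a^5 - 16*a^4 + 18*a^3 - 2*a^2 + 26*a + 4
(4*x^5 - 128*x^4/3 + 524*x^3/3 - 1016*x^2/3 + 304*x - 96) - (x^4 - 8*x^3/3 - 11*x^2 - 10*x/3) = 4*x^5 - 131*x^4/3 + 532*x^3/3 - 983*x^2/3 + 922*x/3 - 96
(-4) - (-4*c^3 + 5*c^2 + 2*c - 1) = 4*c^3 - 5*c^2 - 2*c - 3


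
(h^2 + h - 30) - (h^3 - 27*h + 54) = -h^3 + h^2 + 28*h - 84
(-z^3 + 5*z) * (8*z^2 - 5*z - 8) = -8*z^5 + 5*z^4 + 48*z^3 - 25*z^2 - 40*z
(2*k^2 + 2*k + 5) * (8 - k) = -2*k^3 + 14*k^2 + 11*k + 40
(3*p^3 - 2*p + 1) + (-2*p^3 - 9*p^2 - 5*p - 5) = p^3 - 9*p^2 - 7*p - 4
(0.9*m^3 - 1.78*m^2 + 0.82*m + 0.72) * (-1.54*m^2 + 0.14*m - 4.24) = -1.386*m^5 + 2.8672*m^4 - 5.328*m^3 + 6.5532*m^2 - 3.376*m - 3.0528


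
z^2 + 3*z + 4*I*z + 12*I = (z + 3)*(z + 4*I)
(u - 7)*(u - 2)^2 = u^3 - 11*u^2 + 32*u - 28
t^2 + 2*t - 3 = (t - 1)*(t + 3)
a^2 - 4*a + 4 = (a - 2)^2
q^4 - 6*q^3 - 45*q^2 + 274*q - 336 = (q - 8)*(q - 3)*(q - 2)*(q + 7)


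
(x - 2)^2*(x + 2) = x^3 - 2*x^2 - 4*x + 8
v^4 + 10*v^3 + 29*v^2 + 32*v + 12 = (v + 1)^2*(v + 2)*(v + 6)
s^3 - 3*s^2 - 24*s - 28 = (s - 7)*(s + 2)^2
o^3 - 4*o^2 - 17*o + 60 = (o - 5)*(o - 3)*(o + 4)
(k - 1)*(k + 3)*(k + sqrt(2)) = k^3 + sqrt(2)*k^2 + 2*k^2 - 3*k + 2*sqrt(2)*k - 3*sqrt(2)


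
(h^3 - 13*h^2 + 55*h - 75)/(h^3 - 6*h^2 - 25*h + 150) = (h^2 - 8*h + 15)/(h^2 - h - 30)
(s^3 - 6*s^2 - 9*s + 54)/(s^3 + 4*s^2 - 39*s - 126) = (s - 3)/(s + 7)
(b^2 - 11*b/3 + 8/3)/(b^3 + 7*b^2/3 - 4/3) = (3*b^2 - 11*b + 8)/(3*b^3 + 7*b^2 - 4)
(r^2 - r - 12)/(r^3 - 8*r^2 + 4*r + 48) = (r + 3)/(r^2 - 4*r - 12)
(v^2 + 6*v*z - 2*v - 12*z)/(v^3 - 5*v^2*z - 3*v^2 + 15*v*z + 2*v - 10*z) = (-v - 6*z)/(-v^2 + 5*v*z + v - 5*z)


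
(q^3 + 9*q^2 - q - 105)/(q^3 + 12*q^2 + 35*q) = (q - 3)/q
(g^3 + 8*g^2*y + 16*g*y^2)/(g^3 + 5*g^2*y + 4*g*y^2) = (g + 4*y)/(g + y)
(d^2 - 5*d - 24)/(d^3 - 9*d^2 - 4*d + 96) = 1/(d - 4)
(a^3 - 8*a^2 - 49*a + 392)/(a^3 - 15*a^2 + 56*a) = (a + 7)/a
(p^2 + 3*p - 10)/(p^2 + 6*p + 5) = (p - 2)/(p + 1)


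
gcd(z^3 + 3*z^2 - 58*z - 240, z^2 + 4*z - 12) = z + 6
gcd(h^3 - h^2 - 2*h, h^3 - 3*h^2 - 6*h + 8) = 1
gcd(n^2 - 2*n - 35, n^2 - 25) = n + 5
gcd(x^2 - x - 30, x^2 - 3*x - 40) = x + 5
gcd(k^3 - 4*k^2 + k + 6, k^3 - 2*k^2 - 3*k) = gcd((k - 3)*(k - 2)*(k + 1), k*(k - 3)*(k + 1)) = k^2 - 2*k - 3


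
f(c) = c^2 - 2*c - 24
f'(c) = 2*c - 2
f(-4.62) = 6.58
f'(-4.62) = -11.24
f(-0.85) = -21.58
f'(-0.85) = -3.70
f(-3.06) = -8.52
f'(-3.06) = -8.12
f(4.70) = -11.31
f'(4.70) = 7.40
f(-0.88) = -21.47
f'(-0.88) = -3.76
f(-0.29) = -23.34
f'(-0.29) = -2.58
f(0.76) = -24.94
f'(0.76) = -0.48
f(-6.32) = 28.58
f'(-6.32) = -14.64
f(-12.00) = 144.00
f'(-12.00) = -26.00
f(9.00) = 39.00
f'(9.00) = 16.00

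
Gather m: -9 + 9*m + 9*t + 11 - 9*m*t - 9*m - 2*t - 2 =-9*m*t + 7*t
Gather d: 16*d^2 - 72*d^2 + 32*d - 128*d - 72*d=-56*d^2 - 168*d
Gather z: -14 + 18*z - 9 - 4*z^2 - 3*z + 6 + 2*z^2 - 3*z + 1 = -2*z^2 + 12*z - 16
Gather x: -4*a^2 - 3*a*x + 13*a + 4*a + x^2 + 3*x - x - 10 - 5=-4*a^2 + 17*a + x^2 + x*(2 - 3*a) - 15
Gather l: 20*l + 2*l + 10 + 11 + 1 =22*l + 22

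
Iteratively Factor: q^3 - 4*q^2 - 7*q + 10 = (q - 1)*(q^2 - 3*q - 10) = (q - 5)*(q - 1)*(q + 2)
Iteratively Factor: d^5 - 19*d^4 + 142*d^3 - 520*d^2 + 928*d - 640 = (d - 5)*(d^4 - 14*d^3 + 72*d^2 - 160*d + 128) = (d - 5)*(d - 4)*(d^3 - 10*d^2 + 32*d - 32) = (d - 5)*(d - 4)*(d - 2)*(d^2 - 8*d + 16) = (d - 5)*(d - 4)^2*(d - 2)*(d - 4)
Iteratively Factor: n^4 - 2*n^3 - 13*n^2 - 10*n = (n)*(n^3 - 2*n^2 - 13*n - 10) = n*(n + 1)*(n^2 - 3*n - 10) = n*(n + 1)*(n + 2)*(n - 5)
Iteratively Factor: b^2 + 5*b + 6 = (b + 2)*(b + 3)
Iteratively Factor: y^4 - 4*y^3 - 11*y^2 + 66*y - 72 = (y - 3)*(y^3 - y^2 - 14*y + 24) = (y - 3)*(y + 4)*(y^2 - 5*y + 6) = (y - 3)^2*(y + 4)*(y - 2)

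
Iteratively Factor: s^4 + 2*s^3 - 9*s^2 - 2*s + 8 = (s + 4)*(s^3 - 2*s^2 - s + 2) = (s - 1)*(s + 4)*(s^2 - s - 2) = (s - 2)*(s - 1)*(s + 4)*(s + 1)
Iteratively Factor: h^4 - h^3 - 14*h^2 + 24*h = (h - 3)*(h^3 + 2*h^2 - 8*h) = (h - 3)*(h + 4)*(h^2 - 2*h) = h*(h - 3)*(h + 4)*(h - 2)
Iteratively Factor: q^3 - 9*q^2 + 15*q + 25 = (q - 5)*(q^2 - 4*q - 5) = (q - 5)*(q + 1)*(q - 5)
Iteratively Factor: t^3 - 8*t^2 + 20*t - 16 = (t - 2)*(t^2 - 6*t + 8) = (t - 2)^2*(t - 4)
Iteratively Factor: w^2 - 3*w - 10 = (w + 2)*(w - 5)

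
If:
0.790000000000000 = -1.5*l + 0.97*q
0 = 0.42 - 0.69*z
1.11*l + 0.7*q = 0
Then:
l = -0.26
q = 0.41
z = 0.61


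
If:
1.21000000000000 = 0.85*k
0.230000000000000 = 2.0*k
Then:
No Solution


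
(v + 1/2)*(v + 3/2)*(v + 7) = v^3 + 9*v^2 + 59*v/4 + 21/4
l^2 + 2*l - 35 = (l - 5)*(l + 7)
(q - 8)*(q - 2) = q^2 - 10*q + 16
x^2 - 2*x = x*(x - 2)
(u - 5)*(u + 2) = u^2 - 3*u - 10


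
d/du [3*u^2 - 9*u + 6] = 6*u - 9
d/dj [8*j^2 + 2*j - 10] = 16*j + 2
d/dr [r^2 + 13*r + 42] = 2*r + 13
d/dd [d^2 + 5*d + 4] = 2*d + 5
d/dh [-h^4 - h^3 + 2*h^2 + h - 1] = -4*h^3 - 3*h^2 + 4*h + 1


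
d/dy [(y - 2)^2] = 2*y - 4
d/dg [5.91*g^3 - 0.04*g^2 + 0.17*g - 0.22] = 17.73*g^2 - 0.08*g + 0.17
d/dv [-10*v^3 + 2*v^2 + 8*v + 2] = -30*v^2 + 4*v + 8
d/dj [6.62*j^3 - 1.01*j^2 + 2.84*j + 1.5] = 19.86*j^2 - 2.02*j + 2.84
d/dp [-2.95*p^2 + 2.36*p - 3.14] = 2.36 - 5.9*p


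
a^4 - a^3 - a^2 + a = a*(a - 1)^2*(a + 1)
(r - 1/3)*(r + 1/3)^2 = r^3 + r^2/3 - r/9 - 1/27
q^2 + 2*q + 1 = (q + 1)^2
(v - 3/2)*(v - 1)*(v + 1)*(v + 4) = v^4 + 5*v^3/2 - 7*v^2 - 5*v/2 + 6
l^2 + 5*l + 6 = (l + 2)*(l + 3)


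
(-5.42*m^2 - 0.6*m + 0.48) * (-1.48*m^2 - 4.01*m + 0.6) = 8.0216*m^4 + 22.6222*m^3 - 1.5564*m^2 - 2.2848*m + 0.288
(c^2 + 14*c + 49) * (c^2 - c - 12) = c^4 + 13*c^3 + 23*c^2 - 217*c - 588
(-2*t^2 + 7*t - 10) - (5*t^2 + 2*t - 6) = -7*t^2 + 5*t - 4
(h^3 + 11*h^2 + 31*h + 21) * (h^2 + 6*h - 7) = h^5 + 17*h^4 + 90*h^3 + 130*h^2 - 91*h - 147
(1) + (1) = 2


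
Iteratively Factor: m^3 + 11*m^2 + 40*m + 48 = (m + 4)*(m^2 + 7*m + 12) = (m + 3)*(m + 4)*(m + 4)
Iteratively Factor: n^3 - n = (n - 1)*(n^2 + n) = n*(n - 1)*(n + 1)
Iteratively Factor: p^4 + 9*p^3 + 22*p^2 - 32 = (p - 1)*(p^3 + 10*p^2 + 32*p + 32) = (p - 1)*(p + 4)*(p^2 + 6*p + 8) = (p - 1)*(p + 2)*(p + 4)*(p + 4)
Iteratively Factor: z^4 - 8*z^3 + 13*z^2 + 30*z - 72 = (z + 2)*(z^3 - 10*z^2 + 33*z - 36) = (z - 4)*(z + 2)*(z^2 - 6*z + 9) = (z - 4)*(z - 3)*(z + 2)*(z - 3)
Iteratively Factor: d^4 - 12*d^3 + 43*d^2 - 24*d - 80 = (d - 4)*(d^3 - 8*d^2 + 11*d + 20) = (d - 4)^2*(d^2 - 4*d - 5) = (d - 4)^2*(d + 1)*(d - 5)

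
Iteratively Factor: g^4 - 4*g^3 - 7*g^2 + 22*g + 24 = (g - 4)*(g^3 - 7*g - 6) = (g - 4)*(g + 1)*(g^2 - g - 6) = (g - 4)*(g - 3)*(g + 1)*(g + 2)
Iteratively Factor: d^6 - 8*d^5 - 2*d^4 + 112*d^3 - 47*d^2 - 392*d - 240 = (d + 3)*(d^5 - 11*d^4 + 31*d^3 + 19*d^2 - 104*d - 80) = (d - 4)*(d + 3)*(d^4 - 7*d^3 + 3*d^2 + 31*d + 20) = (d - 4)*(d + 1)*(d + 3)*(d^3 - 8*d^2 + 11*d + 20) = (d - 4)*(d + 1)^2*(d + 3)*(d^2 - 9*d + 20) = (d - 5)*(d - 4)*(d + 1)^2*(d + 3)*(d - 4)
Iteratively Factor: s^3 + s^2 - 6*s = (s - 2)*(s^2 + 3*s) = s*(s - 2)*(s + 3)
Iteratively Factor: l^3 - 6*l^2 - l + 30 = (l + 2)*(l^2 - 8*l + 15) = (l - 5)*(l + 2)*(l - 3)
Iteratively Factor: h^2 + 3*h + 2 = (h + 1)*(h + 2)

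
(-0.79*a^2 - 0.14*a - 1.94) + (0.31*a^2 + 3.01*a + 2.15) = -0.48*a^2 + 2.87*a + 0.21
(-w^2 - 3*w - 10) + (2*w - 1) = -w^2 - w - 11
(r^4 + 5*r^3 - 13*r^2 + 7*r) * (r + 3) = r^5 + 8*r^4 + 2*r^3 - 32*r^2 + 21*r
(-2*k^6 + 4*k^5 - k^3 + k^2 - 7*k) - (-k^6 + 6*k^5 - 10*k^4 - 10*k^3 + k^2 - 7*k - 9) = -k^6 - 2*k^5 + 10*k^4 + 9*k^3 + 9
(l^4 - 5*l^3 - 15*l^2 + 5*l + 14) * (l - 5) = l^5 - 10*l^4 + 10*l^3 + 80*l^2 - 11*l - 70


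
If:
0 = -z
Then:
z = 0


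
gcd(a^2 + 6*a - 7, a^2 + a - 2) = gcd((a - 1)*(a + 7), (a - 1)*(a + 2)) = a - 1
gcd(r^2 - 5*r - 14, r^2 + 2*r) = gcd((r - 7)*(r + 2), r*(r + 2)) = r + 2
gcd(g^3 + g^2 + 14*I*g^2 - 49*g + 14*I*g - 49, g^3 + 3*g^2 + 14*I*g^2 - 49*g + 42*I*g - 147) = g^2 + 14*I*g - 49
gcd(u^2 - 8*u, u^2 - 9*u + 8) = u - 8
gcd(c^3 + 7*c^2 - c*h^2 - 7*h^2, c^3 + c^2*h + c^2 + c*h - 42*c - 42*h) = c^2 + c*h + 7*c + 7*h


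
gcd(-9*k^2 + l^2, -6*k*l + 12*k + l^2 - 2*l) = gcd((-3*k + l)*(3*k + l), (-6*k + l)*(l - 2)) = 1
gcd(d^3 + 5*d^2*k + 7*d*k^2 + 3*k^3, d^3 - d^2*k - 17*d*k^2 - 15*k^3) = d^2 + 4*d*k + 3*k^2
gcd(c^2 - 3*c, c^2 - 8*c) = c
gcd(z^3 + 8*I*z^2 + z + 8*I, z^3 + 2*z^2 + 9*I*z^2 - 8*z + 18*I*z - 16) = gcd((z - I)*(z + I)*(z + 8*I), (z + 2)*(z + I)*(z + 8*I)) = z^2 + 9*I*z - 8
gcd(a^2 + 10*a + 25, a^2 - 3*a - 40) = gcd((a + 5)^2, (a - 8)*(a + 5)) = a + 5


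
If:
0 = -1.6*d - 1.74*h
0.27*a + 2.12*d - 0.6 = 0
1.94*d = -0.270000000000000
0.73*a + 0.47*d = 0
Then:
No Solution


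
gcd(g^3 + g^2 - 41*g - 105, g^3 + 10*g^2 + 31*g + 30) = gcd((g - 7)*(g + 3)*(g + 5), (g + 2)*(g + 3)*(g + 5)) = g^2 + 8*g + 15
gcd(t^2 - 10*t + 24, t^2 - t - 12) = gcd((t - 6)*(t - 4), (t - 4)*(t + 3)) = t - 4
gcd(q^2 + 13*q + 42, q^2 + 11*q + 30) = q + 6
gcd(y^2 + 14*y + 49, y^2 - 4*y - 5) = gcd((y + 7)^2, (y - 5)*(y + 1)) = 1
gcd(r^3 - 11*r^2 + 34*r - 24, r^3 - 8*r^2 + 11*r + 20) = r - 4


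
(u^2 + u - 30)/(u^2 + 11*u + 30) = (u - 5)/(u + 5)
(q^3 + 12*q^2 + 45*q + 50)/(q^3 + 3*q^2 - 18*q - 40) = (q + 5)/(q - 4)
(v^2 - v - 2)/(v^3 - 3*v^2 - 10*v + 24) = (v + 1)/(v^2 - v - 12)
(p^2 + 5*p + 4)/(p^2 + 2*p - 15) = (p^2 + 5*p + 4)/(p^2 + 2*p - 15)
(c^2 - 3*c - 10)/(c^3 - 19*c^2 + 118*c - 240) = (c + 2)/(c^2 - 14*c + 48)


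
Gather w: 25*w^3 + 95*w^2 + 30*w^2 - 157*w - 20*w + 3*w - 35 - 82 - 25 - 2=25*w^3 + 125*w^2 - 174*w - 144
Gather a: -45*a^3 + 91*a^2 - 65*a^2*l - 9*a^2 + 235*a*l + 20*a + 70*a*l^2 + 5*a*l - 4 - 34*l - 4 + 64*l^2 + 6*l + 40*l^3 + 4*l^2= -45*a^3 + a^2*(82 - 65*l) + a*(70*l^2 + 240*l + 20) + 40*l^3 + 68*l^2 - 28*l - 8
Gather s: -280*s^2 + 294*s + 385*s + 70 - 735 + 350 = -280*s^2 + 679*s - 315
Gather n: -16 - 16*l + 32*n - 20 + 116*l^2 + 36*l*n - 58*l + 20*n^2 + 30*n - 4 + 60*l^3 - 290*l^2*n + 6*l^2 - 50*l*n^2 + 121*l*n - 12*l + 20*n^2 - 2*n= 60*l^3 + 122*l^2 - 86*l + n^2*(40 - 50*l) + n*(-290*l^2 + 157*l + 60) - 40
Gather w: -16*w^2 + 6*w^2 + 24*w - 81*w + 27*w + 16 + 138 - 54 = -10*w^2 - 30*w + 100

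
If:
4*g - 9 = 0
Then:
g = 9/4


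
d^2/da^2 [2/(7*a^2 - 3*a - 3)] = 4*(49*a^2 - 21*a - (14*a - 3)^2 - 21)/(-7*a^2 + 3*a + 3)^3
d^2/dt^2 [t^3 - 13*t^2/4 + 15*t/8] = 6*t - 13/2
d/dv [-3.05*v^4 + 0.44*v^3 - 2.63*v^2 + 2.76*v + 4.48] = -12.2*v^3 + 1.32*v^2 - 5.26*v + 2.76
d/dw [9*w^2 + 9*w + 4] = 18*w + 9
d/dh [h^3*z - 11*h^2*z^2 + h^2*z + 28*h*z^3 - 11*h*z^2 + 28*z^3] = z*(3*h^2 - 22*h*z + 2*h + 28*z^2 - 11*z)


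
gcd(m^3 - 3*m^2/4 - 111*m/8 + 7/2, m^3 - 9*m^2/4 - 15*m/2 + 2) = m^2 - 17*m/4 + 1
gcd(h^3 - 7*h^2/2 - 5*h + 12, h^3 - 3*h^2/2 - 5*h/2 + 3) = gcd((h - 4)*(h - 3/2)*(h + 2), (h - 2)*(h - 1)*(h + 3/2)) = 1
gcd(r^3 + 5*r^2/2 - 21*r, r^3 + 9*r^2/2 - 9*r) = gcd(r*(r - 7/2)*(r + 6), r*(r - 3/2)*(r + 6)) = r^2 + 6*r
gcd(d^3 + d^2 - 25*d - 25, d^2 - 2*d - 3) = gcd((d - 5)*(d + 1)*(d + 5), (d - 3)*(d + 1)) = d + 1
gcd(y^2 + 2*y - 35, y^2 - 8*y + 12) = 1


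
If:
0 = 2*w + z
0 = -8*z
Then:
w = 0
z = 0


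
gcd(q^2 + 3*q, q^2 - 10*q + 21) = 1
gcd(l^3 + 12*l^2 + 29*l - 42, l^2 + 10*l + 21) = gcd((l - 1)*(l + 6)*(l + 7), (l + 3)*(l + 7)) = l + 7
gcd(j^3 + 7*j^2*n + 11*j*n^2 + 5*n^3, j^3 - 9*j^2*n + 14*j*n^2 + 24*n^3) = j + n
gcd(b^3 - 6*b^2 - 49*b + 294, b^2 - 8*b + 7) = b - 7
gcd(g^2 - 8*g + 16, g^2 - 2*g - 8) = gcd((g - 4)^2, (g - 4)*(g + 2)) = g - 4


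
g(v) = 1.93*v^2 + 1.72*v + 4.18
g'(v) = 3.86*v + 1.72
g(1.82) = 13.70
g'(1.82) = 8.75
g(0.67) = 6.20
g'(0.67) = 4.31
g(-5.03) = 44.36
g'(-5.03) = -17.70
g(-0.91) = 4.21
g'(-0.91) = -1.79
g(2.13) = 16.60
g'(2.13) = 9.94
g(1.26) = 9.41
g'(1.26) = 6.58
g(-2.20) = 9.74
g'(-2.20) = -6.77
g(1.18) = 8.90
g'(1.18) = 6.27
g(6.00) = 83.98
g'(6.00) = 24.88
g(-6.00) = 63.34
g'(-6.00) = -21.44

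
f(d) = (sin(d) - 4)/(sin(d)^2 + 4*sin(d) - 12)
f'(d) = (-2*sin(d)*cos(d) - 4*cos(d))*(sin(d) - 4)/(sin(d)^2 + 4*sin(d) - 12)^2 + cos(d)/(sin(d)^2 + 4*sin(d) - 12) = (8*sin(d) + cos(d)^2 + 3)*cos(d)/(sin(d)^2 + 4*sin(d) - 12)^2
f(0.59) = 0.36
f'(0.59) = 0.08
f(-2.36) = 0.33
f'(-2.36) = 0.01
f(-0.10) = 0.33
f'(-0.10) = 0.02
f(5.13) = 0.33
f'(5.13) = -0.01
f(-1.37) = 0.33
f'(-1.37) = -0.00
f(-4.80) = 0.43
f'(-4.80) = 0.02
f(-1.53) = 0.33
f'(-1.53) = -0.00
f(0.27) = 0.34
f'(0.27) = 0.05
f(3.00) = 0.34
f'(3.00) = -0.04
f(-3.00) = 0.33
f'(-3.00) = -0.02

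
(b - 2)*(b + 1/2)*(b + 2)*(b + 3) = b^4 + 7*b^3/2 - 5*b^2/2 - 14*b - 6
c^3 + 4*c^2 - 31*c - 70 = (c - 5)*(c + 2)*(c + 7)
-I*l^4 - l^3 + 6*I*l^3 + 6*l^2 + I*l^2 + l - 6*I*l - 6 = (l - 6)*(l + 1)*(l - I)*(-I*l + I)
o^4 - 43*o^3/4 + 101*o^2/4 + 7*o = o*(o - 7)*(o - 4)*(o + 1/4)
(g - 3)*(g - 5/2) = g^2 - 11*g/2 + 15/2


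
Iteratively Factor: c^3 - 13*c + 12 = (c + 4)*(c^2 - 4*c + 3) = (c - 3)*(c + 4)*(c - 1)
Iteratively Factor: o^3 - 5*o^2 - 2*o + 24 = (o - 3)*(o^2 - 2*o - 8) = (o - 4)*(o - 3)*(o + 2)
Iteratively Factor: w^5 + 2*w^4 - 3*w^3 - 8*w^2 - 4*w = (w - 2)*(w^4 + 4*w^3 + 5*w^2 + 2*w) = (w - 2)*(w + 1)*(w^3 + 3*w^2 + 2*w) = w*(w - 2)*(w + 1)*(w^2 + 3*w + 2) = w*(w - 2)*(w + 1)^2*(w + 2)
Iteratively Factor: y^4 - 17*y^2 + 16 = (y - 1)*(y^3 + y^2 - 16*y - 16) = (y - 1)*(y + 1)*(y^2 - 16) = (y - 1)*(y + 1)*(y + 4)*(y - 4)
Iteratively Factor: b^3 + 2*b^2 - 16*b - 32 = (b - 4)*(b^2 + 6*b + 8) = (b - 4)*(b + 4)*(b + 2)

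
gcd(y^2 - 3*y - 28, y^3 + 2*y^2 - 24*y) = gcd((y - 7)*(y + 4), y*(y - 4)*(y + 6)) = 1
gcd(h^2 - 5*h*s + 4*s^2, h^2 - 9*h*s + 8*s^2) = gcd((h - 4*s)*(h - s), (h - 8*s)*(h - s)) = -h + s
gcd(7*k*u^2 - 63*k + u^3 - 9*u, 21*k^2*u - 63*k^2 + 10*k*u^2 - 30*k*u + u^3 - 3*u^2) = 7*k*u - 21*k + u^2 - 3*u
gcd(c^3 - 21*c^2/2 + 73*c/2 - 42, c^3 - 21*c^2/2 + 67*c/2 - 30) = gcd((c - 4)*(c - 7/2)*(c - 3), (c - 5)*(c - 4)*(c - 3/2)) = c - 4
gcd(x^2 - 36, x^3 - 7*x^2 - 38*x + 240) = x + 6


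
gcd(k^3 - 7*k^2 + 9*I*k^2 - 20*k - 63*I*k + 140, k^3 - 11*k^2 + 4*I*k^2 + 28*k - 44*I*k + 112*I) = k^2 + k*(-7 + 4*I) - 28*I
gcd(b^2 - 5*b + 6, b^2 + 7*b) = 1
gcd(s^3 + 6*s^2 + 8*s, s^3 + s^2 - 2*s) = s^2 + 2*s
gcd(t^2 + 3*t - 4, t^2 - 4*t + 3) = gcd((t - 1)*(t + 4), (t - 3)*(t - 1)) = t - 1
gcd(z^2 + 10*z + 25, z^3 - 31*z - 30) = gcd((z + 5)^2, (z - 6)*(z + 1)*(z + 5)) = z + 5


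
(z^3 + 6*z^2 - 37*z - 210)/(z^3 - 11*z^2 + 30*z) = (z^2 + 12*z + 35)/(z*(z - 5))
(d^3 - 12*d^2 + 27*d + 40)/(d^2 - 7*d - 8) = d - 5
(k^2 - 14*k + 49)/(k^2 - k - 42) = (k - 7)/(k + 6)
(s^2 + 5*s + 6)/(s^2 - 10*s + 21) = (s^2 + 5*s + 6)/(s^2 - 10*s + 21)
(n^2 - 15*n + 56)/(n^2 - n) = (n^2 - 15*n + 56)/(n*(n - 1))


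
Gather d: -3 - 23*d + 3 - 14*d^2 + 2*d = -14*d^2 - 21*d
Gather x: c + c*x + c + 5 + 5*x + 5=2*c + x*(c + 5) + 10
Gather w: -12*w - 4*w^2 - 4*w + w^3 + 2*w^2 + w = w^3 - 2*w^2 - 15*w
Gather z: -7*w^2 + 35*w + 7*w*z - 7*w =-7*w^2 + 7*w*z + 28*w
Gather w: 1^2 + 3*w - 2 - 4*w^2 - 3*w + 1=-4*w^2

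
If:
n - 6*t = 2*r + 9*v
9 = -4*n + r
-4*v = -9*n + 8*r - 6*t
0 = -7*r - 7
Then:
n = -5/2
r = -1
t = 257/156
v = -15/13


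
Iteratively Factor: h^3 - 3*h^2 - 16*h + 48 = (h - 4)*(h^2 + h - 12) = (h - 4)*(h - 3)*(h + 4)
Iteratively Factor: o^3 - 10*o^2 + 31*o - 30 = (o - 5)*(o^2 - 5*o + 6) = (o - 5)*(o - 3)*(o - 2)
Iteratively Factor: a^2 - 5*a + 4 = (a - 1)*(a - 4)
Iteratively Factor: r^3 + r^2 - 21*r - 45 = (r - 5)*(r^2 + 6*r + 9) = (r - 5)*(r + 3)*(r + 3)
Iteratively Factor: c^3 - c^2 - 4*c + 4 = (c - 1)*(c^2 - 4) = (c - 1)*(c + 2)*(c - 2)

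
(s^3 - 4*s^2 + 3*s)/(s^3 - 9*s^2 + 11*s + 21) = s*(s - 1)/(s^2 - 6*s - 7)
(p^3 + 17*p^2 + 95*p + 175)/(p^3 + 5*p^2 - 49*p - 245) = (p + 5)/(p - 7)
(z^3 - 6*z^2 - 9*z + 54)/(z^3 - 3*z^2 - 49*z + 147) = (z^2 - 3*z - 18)/(z^2 - 49)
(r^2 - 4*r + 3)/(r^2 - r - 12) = (-r^2 + 4*r - 3)/(-r^2 + r + 12)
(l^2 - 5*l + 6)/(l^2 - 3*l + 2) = (l - 3)/(l - 1)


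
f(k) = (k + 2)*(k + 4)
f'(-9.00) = -12.00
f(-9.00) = 35.00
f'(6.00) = 18.00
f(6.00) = 80.00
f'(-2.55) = 0.90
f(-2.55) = -0.80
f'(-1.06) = 3.88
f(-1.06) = 2.76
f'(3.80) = 13.60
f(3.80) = 45.24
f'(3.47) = 12.94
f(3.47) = 40.86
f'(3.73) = 13.46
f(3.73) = 44.29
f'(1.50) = 9.00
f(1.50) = 19.25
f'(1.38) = 8.76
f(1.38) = 18.18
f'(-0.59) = 4.82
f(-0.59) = 4.81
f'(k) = 2*k + 6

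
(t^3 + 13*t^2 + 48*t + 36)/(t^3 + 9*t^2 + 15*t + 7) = (t^2 + 12*t + 36)/(t^2 + 8*t + 7)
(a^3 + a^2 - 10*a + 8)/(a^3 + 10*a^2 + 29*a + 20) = (a^2 - 3*a + 2)/(a^2 + 6*a + 5)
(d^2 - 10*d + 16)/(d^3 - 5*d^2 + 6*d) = (d - 8)/(d*(d - 3))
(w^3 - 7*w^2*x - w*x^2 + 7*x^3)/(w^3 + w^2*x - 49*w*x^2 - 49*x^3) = (w - x)/(w + 7*x)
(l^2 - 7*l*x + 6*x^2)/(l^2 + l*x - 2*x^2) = (l - 6*x)/(l + 2*x)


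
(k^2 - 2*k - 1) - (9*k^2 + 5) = -8*k^2 - 2*k - 6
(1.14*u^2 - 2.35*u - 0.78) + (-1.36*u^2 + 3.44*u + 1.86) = -0.22*u^2 + 1.09*u + 1.08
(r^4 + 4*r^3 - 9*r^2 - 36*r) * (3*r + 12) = 3*r^5 + 24*r^4 + 21*r^3 - 216*r^2 - 432*r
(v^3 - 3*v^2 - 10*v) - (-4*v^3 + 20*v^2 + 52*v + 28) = 5*v^3 - 23*v^2 - 62*v - 28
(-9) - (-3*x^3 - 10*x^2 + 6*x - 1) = 3*x^3 + 10*x^2 - 6*x - 8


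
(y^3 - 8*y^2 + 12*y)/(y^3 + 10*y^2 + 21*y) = (y^2 - 8*y + 12)/(y^2 + 10*y + 21)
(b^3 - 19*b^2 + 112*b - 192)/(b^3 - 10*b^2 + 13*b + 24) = (b - 8)/(b + 1)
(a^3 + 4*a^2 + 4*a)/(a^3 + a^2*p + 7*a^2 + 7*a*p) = (a^2 + 4*a + 4)/(a^2 + a*p + 7*a + 7*p)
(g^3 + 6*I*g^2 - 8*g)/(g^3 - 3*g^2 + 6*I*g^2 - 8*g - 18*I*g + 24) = g/(g - 3)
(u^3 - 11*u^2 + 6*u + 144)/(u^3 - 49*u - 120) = (u - 6)/(u + 5)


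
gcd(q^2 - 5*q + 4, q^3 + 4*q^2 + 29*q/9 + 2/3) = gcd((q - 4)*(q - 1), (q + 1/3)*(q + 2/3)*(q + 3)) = 1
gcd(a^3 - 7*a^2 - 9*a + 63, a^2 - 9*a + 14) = a - 7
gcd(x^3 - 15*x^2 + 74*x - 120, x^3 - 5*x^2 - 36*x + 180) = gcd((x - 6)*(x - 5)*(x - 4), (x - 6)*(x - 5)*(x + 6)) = x^2 - 11*x + 30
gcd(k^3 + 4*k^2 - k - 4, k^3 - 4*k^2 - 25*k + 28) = k^2 + 3*k - 4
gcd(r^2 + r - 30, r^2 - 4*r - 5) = r - 5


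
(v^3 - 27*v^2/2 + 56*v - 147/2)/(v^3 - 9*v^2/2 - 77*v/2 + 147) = (v - 3)/(v + 6)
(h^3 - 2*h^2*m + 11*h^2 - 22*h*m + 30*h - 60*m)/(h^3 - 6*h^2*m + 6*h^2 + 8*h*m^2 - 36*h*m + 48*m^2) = (h + 5)/(h - 4*m)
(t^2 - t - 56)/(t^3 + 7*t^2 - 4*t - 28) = (t - 8)/(t^2 - 4)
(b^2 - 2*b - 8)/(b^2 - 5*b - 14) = (b - 4)/(b - 7)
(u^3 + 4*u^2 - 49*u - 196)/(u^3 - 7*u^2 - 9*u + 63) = (u^2 + 11*u + 28)/(u^2 - 9)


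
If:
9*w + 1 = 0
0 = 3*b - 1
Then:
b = 1/3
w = -1/9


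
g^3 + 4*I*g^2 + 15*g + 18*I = (g - 3*I)*(g + I)*(g + 6*I)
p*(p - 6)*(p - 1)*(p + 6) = p^4 - p^3 - 36*p^2 + 36*p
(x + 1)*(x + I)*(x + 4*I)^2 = x^4 + x^3 + 9*I*x^3 - 24*x^2 + 9*I*x^2 - 24*x - 16*I*x - 16*I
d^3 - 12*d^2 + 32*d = d*(d - 8)*(d - 4)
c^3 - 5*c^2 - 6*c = c*(c - 6)*(c + 1)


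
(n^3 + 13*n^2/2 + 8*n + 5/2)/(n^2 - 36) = (2*n^3 + 13*n^2 + 16*n + 5)/(2*(n^2 - 36))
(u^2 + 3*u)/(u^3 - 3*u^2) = (u + 3)/(u*(u - 3))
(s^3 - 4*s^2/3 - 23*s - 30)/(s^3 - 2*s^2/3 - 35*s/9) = 3*(s^2 - 3*s - 18)/(s*(3*s - 7))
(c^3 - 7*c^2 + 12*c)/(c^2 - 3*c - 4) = c*(c - 3)/(c + 1)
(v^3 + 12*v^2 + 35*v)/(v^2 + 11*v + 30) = v*(v + 7)/(v + 6)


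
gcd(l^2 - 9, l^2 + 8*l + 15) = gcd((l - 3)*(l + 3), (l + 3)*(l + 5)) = l + 3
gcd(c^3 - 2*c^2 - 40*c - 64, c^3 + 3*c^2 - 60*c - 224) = c^2 - 4*c - 32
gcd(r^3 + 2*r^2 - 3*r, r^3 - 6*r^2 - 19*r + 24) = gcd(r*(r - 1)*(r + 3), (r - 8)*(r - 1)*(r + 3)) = r^2 + 2*r - 3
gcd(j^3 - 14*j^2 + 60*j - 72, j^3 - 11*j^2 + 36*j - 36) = j^2 - 8*j + 12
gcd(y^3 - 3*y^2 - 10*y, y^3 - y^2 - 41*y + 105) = y - 5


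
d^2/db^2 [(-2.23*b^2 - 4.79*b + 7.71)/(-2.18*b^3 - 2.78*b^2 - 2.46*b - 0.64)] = (21.195704*b^6 + 136.583976*b^5 - 337.270416*b^4 - 799.007688*b^3 - 709.600704*b^2 - 302.955144*b - 79.136344)/(10.360232*b^9 + 39.635016*b^8 + 85.616448*b^7 + 120.061064*b^6 + 119.884992*b^5 + 85.902024*b^4 + 43.826712*b^3 + 15.035136*b^2 + 3.022848*b + 0.262144)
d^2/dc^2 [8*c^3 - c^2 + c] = 48*c - 2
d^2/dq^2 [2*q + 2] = 0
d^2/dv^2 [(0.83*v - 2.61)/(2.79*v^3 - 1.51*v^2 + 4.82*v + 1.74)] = (38.764818*v^5 - 264.778254*v^4 + 157.392322*v^3 - 294.65073*v^2 + 203.0841*v - 148.910244)/(21.717639*v^9 - 35.261973*v^8 + 131.642523*v^7 - 84.647017*v^6 + 183.442758*v^5 + 47.054382*v^4 + 61.336772*v^3 + 107.5581*v^2 + 43.779096*v + 5.268024)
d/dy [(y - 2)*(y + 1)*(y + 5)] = 3*y^2 + 8*y - 7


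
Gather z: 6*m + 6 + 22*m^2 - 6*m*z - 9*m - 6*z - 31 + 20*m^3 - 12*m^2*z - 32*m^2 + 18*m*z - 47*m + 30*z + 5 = 20*m^3 - 10*m^2 - 50*m + z*(-12*m^2 + 12*m + 24) - 20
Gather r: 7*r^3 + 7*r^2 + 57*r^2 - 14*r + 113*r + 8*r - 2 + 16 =7*r^3 + 64*r^2 + 107*r + 14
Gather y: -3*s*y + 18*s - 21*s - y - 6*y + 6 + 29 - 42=-3*s + y*(-3*s - 7) - 7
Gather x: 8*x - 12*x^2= -12*x^2 + 8*x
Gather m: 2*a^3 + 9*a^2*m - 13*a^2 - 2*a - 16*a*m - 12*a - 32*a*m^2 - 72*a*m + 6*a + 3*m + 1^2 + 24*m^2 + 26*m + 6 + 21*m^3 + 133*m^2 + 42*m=2*a^3 - 13*a^2 - 8*a + 21*m^3 + m^2*(157 - 32*a) + m*(9*a^2 - 88*a + 71) + 7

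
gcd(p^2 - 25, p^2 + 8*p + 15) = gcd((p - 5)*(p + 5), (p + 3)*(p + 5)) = p + 5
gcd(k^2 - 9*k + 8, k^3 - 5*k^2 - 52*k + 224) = k - 8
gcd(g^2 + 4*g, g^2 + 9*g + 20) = g + 4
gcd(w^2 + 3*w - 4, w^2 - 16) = w + 4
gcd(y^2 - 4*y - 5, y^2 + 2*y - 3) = 1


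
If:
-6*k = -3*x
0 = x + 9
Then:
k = -9/2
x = -9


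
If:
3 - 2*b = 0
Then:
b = 3/2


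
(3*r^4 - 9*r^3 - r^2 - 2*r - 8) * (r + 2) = 3*r^5 - 3*r^4 - 19*r^3 - 4*r^2 - 12*r - 16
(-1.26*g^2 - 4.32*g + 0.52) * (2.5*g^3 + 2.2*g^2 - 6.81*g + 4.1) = -3.15*g^5 - 13.572*g^4 + 0.3766*g^3 + 25.3972*g^2 - 21.2532*g + 2.132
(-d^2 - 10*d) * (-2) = 2*d^2 + 20*d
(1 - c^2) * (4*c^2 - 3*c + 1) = -4*c^4 + 3*c^3 + 3*c^2 - 3*c + 1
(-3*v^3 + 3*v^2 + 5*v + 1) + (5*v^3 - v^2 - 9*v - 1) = 2*v^3 + 2*v^2 - 4*v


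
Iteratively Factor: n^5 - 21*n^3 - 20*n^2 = (n)*(n^4 - 21*n^2 - 20*n) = n*(n + 1)*(n^3 - n^2 - 20*n) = n*(n + 1)*(n + 4)*(n^2 - 5*n) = n*(n - 5)*(n + 1)*(n + 4)*(n)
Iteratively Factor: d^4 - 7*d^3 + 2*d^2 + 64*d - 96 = (d + 3)*(d^3 - 10*d^2 + 32*d - 32) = (d - 4)*(d + 3)*(d^2 - 6*d + 8) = (d - 4)^2*(d + 3)*(d - 2)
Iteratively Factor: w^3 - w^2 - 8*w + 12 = (w + 3)*(w^2 - 4*w + 4) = (w - 2)*(w + 3)*(w - 2)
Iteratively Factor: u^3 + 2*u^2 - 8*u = (u - 2)*(u^2 + 4*u) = u*(u - 2)*(u + 4)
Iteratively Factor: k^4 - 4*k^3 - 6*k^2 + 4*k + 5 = (k - 5)*(k^3 + k^2 - k - 1) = (k - 5)*(k - 1)*(k^2 + 2*k + 1) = (k - 5)*(k - 1)*(k + 1)*(k + 1)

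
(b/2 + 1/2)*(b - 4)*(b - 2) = b^3/2 - 5*b^2/2 + b + 4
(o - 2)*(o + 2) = o^2 - 4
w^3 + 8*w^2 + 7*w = w*(w + 1)*(w + 7)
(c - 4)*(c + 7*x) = c^2 + 7*c*x - 4*c - 28*x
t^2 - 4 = (t - 2)*(t + 2)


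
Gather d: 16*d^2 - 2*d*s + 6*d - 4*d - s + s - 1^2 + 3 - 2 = 16*d^2 + d*(2 - 2*s)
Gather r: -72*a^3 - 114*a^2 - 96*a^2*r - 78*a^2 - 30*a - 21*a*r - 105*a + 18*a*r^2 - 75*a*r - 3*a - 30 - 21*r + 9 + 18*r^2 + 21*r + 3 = -72*a^3 - 192*a^2 - 138*a + r^2*(18*a + 18) + r*(-96*a^2 - 96*a) - 18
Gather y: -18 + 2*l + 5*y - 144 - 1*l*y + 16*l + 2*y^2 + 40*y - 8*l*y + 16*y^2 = 18*l + 18*y^2 + y*(45 - 9*l) - 162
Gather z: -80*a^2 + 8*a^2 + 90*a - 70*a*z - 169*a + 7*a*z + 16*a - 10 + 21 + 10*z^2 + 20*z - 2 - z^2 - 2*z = -72*a^2 - 63*a + 9*z^2 + z*(18 - 63*a) + 9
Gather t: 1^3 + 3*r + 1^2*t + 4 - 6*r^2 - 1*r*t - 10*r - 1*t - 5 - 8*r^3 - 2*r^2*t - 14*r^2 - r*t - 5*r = -8*r^3 - 20*r^2 - 12*r + t*(-2*r^2 - 2*r)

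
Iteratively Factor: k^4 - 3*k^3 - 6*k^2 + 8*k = (k - 1)*(k^3 - 2*k^2 - 8*k) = k*(k - 1)*(k^2 - 2*k - 8) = k*(k - 4)*(k - 1)*(k + 2)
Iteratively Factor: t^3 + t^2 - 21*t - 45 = (t - 5)*(t^2 + 6*t + 9) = (t - 5)*(t + 3)*(t + 3)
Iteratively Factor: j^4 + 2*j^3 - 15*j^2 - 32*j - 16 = (j - 4)*(j^3 + 6*j^2 + 9*j + 4) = (j - 4)*(j + 1)*(j^2 + 5*j + 4) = (j - 4)*(j + 1)*(j + 4)*(j + 1)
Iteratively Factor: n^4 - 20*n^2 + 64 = (n - 4)*(n^3 + 4*n^2 - 4*n - 16) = (n - 4)*(n - 2)*(n^2 + 6*n + 8) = (n - 4)*(n - 2)*(n + 4)*(n + 2)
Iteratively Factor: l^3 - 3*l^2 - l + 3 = (l + 1)*(l^2 - 4*l + 3) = (l - 1)*(l + 1)*(l - 3)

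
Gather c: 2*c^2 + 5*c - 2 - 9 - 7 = 2*c^2 + 5*c - 18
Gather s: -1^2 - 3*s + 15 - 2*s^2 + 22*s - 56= -2*s^2 + 19*s - 42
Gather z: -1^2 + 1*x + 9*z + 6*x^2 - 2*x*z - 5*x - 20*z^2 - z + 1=6*x^2 - 4*x - 20*z^2 + z*(8 - 2*x)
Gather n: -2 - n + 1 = -n - 1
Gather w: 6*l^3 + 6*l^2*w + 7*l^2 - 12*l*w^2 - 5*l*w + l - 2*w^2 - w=6*l^3 + 7*l^2 + l + w^2*(-12*l - 2) + w*(6*l^2 - 5*l - 1)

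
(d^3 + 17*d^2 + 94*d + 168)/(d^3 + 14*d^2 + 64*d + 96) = (d + 7)/(d + 4)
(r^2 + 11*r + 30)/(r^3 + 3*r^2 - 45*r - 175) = (r + 6)/(r^2 - 2*r - 35)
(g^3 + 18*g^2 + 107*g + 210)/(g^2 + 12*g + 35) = g + 6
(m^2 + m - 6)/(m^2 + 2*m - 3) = (m - 2)/(m - 1)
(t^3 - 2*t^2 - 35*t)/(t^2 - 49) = t*(t + 5)/(t + 7)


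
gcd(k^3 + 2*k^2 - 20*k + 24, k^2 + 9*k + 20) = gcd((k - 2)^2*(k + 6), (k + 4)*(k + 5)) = 1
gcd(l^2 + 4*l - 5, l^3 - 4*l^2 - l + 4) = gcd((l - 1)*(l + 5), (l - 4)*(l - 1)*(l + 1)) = l - 1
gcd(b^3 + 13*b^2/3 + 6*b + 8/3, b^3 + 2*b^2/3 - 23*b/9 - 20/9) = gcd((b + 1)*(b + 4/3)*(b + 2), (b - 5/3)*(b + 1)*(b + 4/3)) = b^2 + 7*b/3 + 4/3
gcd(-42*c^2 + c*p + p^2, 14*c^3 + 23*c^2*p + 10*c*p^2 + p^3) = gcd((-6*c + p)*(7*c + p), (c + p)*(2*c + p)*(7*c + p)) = 7*c + p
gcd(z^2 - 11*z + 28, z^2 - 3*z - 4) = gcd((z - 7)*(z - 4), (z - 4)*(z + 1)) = z - 4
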